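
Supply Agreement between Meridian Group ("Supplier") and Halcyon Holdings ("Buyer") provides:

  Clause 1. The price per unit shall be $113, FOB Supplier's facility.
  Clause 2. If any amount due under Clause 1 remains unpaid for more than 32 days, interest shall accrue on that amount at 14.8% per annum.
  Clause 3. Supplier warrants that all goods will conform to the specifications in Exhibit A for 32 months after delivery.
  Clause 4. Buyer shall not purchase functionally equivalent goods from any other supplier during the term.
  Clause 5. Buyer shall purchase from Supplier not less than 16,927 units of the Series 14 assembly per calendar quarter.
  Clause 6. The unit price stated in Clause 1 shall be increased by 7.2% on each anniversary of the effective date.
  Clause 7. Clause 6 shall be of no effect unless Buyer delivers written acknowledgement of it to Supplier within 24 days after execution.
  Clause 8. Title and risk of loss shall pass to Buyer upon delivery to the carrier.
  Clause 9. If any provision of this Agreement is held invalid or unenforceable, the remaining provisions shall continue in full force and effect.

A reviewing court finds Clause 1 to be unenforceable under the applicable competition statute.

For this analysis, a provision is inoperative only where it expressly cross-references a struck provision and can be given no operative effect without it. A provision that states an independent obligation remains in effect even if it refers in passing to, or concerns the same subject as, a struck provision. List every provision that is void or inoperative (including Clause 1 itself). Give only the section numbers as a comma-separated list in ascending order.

Clause 1 is struck. Clause 2 operates only by reference to Clause 1, so it falls with Clause 1. Clause 6 operates only by reference to Clause 1, so it falls with Clause 1. Clause 7 has no operative effect of its own apart from Clause 6 and is therefore inoperative. Clause 9 is a severability clause and preserves every provision that can still be given independent effect. The provisions still in force are Clause 3, Clause 4, Clause 5, Clause 8, and Clause 9.

1, 2, 6, 7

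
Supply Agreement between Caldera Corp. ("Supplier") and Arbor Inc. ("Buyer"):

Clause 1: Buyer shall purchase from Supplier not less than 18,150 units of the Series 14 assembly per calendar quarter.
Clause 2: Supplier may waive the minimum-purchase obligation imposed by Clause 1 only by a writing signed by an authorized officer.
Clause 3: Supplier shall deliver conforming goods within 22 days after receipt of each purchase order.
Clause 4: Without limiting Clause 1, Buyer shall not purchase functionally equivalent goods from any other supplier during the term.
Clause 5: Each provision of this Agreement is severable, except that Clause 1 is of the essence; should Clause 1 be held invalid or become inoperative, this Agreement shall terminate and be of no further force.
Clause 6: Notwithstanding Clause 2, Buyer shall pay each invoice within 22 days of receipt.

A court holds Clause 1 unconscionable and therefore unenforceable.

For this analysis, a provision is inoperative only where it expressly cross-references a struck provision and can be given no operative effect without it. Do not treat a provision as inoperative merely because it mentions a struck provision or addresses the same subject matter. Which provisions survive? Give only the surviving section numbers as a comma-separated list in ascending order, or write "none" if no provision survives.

Clause 1 is struck. Clause 2 has no operative effect of its own apart from Clause 1 and is therefore inoperative. Clause 5 makes Clause 1 an essential term, and Clause 1 is the provision held invalid; under Clause 5, the entire Agreement is therefore void. No provision of the Agreement survives.

none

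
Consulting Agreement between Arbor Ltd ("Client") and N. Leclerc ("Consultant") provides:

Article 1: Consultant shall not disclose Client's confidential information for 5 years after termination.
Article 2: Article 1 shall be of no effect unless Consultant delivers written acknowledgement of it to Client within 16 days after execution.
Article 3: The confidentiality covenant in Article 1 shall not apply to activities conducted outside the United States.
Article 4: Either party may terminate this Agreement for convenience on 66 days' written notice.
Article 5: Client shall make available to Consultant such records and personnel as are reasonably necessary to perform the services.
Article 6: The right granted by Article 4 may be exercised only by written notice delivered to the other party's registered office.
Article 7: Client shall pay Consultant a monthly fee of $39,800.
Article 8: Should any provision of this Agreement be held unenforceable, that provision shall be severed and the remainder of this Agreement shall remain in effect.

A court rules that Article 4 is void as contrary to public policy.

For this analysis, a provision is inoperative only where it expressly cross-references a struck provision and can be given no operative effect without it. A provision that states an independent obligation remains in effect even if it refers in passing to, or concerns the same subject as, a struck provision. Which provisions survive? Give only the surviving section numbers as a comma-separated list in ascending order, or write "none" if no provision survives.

1, 2, 3, 5, 7, 8

Article 4 is struck. The only function of Article 6 is the notice requirement for Article 4, so it cannot stand once Article 4 is removed. Under the severability clause in Article 8, the remaining provisions continue in force. Article 1, Article 2, Article 3, Article 5, Article 7, and Article 8 remain in effect.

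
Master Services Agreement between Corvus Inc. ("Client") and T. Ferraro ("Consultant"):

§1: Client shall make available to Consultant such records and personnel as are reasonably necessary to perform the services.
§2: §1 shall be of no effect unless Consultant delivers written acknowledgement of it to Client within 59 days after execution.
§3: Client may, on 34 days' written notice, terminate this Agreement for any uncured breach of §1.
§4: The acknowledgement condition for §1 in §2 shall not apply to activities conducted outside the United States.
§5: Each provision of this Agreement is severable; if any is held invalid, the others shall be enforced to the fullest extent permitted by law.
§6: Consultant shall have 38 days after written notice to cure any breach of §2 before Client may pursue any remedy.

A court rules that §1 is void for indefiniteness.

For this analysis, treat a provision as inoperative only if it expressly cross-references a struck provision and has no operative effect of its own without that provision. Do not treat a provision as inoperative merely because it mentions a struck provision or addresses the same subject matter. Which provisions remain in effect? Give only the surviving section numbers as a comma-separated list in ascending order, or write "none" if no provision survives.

5

§1 is struck. §2 has no operative effect of its own apart from §1 and is therefore inoperative. §3 operates only by reference to §1, so it falls with §1. The whole of §4 is the carve-out from the acknowledgement condition for §1, defined by reference to §2, so §4 cannot stand once §2 is removed. The only function of §6 is the cure period for breach of §2, so it cannot stand once §2 is removed. §5 is a severability clause and preserves every provision that can still be given independent effect. Only §5 remains in effect.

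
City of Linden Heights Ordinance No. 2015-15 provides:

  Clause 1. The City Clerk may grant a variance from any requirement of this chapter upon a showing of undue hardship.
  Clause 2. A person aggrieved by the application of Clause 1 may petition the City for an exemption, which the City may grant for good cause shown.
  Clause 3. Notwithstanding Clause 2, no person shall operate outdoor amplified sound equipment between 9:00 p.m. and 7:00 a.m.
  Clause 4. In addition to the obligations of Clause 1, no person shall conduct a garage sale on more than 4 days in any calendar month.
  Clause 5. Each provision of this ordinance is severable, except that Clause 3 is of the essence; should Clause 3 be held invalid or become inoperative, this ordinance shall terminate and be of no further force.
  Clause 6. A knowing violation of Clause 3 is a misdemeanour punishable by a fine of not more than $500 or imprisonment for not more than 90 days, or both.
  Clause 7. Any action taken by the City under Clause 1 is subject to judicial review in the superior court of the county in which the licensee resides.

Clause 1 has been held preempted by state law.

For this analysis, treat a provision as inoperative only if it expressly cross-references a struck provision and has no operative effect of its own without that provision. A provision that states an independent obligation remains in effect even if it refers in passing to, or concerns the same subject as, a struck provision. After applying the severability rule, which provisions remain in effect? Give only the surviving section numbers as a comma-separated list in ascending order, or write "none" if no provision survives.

Clause 1 is struck. The only function of Clause 2 is the exemption procedure for Clause 1, so it cannot stand once Clause 1 is removed. Clause 7 merely fixes the judicial-review right for Clause 1; with Clause 1 gone it has nothing to operate on and falls away. Although Clause 3 refers to Clause 2, its operative terms do not depend on Clause 2, so it remains in effect. Although Clause 4 refers to Clause 1, its operative terms do not depend on Clause 1, so it remains in effect. Clause 5 makes Clause 3 an essential term, but Clause 3 is unaffected, so the severability proviso in Clause 5 preserves the remaining provisions. Clause 3, Clause 4, Clause 5, and Clause 6 remain in effect.

3, 4, 5, 6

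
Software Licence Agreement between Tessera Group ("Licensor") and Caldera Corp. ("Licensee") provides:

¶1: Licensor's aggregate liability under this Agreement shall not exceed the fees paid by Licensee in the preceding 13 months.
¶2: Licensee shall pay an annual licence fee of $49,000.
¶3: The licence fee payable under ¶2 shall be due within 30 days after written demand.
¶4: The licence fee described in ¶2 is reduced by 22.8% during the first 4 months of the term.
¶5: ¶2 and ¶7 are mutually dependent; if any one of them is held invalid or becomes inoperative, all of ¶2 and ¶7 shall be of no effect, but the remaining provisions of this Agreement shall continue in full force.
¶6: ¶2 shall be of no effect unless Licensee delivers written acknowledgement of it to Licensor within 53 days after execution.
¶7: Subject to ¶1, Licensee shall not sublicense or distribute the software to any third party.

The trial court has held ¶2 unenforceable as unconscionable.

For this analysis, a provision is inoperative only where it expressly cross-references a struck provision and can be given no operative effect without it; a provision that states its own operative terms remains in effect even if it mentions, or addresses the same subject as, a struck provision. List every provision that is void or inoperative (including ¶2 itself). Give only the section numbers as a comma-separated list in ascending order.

2, 3, 4, 6, 7

¶2 is struck. The whole of ¶3 is the payment deadline for the licence fee, defined by reference to ¶2, so ¶3 cannot stand once ¶2 is removed. ¶4 operates only by reference to ¶2, so it falls with ¶2. The only function of ¶6 is the acknowledgement condition for ¶2, so it cannot stand once ¶2 is removed. ¶5 declares ¶2 and ¶7 mutually dependent; since one of them has fallen, all of them are of no effect. That brings down ¶7 as well. The remainder continues in force under ¶5. The provisions still in force are ¶1 and ¶5.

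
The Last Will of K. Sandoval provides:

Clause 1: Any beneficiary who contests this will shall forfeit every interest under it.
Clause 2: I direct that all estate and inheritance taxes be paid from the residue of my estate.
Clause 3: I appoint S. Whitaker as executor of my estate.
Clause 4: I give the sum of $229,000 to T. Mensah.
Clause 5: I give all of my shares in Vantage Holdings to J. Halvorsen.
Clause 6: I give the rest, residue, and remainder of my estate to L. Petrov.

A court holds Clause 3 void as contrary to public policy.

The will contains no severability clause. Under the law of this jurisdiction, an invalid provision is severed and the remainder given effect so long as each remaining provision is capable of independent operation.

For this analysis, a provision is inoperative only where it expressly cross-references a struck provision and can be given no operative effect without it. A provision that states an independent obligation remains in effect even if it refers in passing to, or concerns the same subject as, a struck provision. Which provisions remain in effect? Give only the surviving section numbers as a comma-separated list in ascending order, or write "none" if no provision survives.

1, 2, 4, 5, 6

Clause 3 is struck. No other provision's operative terms depend on Clause 3. Under the stated default rule, only provisions that cannot operate independently fall away; the rest are enforced. Clause 1, Clause 2, Clause 4, Clause 5, and Clause 6 remain in effect.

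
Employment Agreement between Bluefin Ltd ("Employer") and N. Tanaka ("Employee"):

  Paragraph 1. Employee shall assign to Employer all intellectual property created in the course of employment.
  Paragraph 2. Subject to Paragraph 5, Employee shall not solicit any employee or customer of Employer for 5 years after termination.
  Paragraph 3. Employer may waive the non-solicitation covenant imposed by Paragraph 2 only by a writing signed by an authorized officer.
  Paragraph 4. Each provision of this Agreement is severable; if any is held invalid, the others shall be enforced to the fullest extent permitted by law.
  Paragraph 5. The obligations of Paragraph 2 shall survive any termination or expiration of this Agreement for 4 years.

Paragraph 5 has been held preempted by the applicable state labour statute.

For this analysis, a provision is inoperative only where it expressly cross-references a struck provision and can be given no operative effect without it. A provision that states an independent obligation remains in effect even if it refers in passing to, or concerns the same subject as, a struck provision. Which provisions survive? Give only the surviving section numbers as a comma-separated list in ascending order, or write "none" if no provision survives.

1, 2, 3, 4

Paragraph 5 is struck. Paragraph 2 mentions Paragraph 5 but its own obligation stands independently of Paragraph 5, so Paragraph 2 is not affected. Nothing else in the Agreement is defined by reference to Paragraph 5. Under the severability clause in Paragraph 4, the remaining provisions continue in force. The provisions still in force are Paragraph 1, Paragraph 2, Paragraph 3, and Paragraph 4.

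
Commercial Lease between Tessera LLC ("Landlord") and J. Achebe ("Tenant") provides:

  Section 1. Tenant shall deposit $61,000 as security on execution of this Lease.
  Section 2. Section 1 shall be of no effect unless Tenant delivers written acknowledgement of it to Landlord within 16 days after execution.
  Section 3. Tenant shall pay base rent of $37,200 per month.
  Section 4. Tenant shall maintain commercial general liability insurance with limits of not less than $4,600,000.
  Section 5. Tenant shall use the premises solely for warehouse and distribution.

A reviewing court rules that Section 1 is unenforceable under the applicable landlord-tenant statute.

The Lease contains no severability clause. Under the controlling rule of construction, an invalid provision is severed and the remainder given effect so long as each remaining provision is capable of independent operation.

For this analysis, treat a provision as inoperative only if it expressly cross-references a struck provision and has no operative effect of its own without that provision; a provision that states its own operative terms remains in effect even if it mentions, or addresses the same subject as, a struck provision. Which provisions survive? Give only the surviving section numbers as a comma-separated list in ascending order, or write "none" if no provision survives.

Section 1 is struck. Section 2 operates only by reference to Section 1, so it falls with Section 1. With no severability clause, the stated default rule severs what cannot stand and enforces each remaining provision that can operate on its own. The provisions still in force are Section 3, Section 4, and Section 5.

3, 4, 5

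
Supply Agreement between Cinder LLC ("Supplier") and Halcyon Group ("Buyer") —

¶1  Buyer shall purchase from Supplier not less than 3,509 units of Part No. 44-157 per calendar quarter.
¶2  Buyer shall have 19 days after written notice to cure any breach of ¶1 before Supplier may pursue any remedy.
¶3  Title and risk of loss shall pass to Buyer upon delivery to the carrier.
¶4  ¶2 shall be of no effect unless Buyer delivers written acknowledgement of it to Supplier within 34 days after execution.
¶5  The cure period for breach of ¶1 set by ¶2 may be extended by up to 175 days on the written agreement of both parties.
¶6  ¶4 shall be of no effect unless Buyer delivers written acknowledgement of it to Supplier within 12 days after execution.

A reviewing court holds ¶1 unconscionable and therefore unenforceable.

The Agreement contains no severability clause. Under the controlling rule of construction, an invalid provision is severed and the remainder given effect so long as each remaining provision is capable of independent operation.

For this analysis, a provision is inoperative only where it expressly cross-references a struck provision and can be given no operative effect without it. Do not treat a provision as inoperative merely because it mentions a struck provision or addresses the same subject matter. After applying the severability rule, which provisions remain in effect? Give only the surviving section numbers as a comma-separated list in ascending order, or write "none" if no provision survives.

3

¶1 is struck. ¶2 operates only by reference to ¶1, so it falls with ¶1. ¶4 merely fixes the acknowledgement condition for ¶2; with ¶2 gone it has nothing to operate on and falls away. ¶5 has no operative effect of its own apart from ¶2 and is therefore inoperative. ¶6 operates only by reference to ¶4, so it falls with ¶4. With no severability clause, the stated default rule severs what cannot stand and enforces each remaining provision that can operate on its own. Only ¶3 remains in effect.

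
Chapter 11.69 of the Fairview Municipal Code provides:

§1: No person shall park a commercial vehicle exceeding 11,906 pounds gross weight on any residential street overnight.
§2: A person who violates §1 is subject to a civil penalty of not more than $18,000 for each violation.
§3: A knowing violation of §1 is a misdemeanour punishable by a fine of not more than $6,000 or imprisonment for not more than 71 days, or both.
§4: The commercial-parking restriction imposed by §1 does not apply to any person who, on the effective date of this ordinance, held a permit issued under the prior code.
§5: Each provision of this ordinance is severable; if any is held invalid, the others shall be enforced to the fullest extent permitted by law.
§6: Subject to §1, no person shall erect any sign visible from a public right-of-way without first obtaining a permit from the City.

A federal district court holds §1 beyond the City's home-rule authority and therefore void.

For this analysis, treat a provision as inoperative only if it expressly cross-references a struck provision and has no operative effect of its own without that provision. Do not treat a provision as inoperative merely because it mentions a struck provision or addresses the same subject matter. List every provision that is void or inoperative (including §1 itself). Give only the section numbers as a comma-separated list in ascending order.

§1 is struck. §2 operates only by reference to §1, so it falls with §1. §3 has no operative effect of its own apart from §1 and is therefore inoperative. The only function of §4 is the grandfather exemption from §1, so it cannot stand once §1 is removed. §6 mentions §1 but its own obligation stands independently of §1, so §6 is not affected. §5 is a severability clause and preserves every provision that can still be given independent effect. §5 and §6 remain in effect.

1, 2, 3, 4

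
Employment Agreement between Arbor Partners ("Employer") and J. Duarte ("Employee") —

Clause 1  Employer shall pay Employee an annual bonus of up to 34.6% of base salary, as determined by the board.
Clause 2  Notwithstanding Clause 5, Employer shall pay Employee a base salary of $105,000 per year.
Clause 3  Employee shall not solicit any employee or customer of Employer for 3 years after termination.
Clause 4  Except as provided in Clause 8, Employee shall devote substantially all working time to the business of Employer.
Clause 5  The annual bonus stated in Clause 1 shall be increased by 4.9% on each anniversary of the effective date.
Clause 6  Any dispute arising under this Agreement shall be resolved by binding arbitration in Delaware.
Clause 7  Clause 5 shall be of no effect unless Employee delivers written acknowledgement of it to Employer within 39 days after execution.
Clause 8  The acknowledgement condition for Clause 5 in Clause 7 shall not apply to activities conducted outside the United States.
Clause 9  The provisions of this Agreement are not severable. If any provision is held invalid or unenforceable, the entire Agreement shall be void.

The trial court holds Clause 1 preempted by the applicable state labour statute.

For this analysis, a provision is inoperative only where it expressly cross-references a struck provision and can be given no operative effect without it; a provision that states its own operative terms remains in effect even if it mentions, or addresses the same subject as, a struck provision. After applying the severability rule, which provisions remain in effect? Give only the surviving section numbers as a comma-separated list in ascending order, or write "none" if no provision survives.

none

Clause 1 is struck. Clause 5 does nothing except set the escalation of the annual bonus by reference to Clause 1; with Clause 1 gone it has no independent effect and is inoperative. Clause 7 has no operative effect of its own apart from Clause 5 and is therefore inoperative. Clause 8 has no operative effect of its own apart from Clause 7 and is therefore inoperative. Clause 9 provides that the Agreement is not severable, so the invalidity of any one provision voids the entire Agreement. No provision of the Agreement survives.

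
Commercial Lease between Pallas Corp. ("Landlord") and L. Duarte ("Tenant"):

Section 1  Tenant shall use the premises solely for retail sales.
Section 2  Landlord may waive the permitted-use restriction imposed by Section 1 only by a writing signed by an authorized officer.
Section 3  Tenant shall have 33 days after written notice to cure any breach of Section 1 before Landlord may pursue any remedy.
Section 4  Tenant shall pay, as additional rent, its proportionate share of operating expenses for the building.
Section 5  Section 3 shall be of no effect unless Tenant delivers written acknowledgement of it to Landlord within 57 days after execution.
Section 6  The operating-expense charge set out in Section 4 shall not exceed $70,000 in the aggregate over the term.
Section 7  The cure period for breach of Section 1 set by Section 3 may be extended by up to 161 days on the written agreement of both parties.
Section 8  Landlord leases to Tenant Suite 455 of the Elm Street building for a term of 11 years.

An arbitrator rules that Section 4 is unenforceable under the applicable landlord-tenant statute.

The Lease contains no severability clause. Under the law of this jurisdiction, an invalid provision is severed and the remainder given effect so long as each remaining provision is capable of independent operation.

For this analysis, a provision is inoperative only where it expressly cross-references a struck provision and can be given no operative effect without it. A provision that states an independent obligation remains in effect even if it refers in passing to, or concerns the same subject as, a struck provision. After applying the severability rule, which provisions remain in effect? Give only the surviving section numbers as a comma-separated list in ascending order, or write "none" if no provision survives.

1, 2, 3, 5, 7, 8

Section 4 is struck. Section 6 has no operative effect of its own apart from Section 4 and is therefore inoperative. With no severability clause, the stated default rule severs what cannot stand and enforces each remaining provision that can operate on its own. Section 1, Section 2, Section 3, Section 5, Section 7, and Section 8 remain in effect.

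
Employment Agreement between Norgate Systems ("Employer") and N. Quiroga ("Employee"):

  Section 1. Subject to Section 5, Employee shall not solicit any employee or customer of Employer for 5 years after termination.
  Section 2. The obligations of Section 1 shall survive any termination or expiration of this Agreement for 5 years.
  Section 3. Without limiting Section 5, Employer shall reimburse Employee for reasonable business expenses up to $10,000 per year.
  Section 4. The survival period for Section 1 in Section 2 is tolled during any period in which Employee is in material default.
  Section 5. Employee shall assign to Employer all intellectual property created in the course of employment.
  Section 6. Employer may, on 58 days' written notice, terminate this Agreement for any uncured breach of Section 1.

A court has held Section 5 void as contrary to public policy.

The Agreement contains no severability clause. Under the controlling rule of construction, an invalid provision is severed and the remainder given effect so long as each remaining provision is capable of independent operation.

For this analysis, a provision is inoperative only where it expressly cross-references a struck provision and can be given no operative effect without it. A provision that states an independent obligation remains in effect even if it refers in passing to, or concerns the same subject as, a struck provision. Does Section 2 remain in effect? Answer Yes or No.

Yes

Section 5 is struck. Section 3 mentions Section 5 but its own obligation stands independently of Section 5, so Section 3 is not affected. Although Section 1 refers to Section 5, its operative terms do not depend on Section 5, so it remains in effect. No other provision's operative terms depend on Section 5. Under the stated default rule, only provisions that cannot operate independently fall away; the rest are enforced. Section 1, Section 2, Section 3, Section 4, and Section 6 remain in effect. Section 2 is among the surviving provisions, so the answer is yes.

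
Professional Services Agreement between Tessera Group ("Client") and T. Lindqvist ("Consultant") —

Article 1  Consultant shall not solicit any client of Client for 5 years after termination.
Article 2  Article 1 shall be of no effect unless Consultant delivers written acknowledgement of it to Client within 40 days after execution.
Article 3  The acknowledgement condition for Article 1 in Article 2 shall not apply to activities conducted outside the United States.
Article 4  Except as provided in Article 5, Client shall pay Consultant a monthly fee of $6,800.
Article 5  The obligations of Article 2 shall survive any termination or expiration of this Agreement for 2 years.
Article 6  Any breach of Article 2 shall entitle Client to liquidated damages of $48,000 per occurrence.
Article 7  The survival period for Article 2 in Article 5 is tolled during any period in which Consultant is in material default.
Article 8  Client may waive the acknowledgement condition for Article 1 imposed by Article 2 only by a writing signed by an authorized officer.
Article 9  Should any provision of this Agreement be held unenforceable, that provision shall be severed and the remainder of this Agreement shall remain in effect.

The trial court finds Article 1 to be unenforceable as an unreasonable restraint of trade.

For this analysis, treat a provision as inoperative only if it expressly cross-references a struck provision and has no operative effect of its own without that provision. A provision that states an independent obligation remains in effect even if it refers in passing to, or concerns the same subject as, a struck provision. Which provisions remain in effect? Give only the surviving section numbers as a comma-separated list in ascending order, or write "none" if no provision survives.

Article 1 is struck. Article 2 merely fixes the acknowledgement condition for Article 1; with Article 1 gone it has nothing to operate on and falls away. Article 3 has no operative effect of its own apart from Article 2 and is therefore inoperative. Article 5 merely fixes the survival period for Article 2; with Article 2 gone it has nothing to operate on and falls away. Article 6 has no operative effect of its own apart from Article 2 and is therefore inoperative. The only function of Article 8 is the waiver condition for Article 2, so it cannot stand once Article 2 is removed. Article 7 operates only by reference to Article 5, so it falls with Article 5. Article 4 mentions Article 5 but its own obligation stands independently of Article 5, so Article 4 is not affected. Under the severability clause in Article 9, the remaining provisions continue in force. That leaves Article 4 and Article 9 in effect.

4, 9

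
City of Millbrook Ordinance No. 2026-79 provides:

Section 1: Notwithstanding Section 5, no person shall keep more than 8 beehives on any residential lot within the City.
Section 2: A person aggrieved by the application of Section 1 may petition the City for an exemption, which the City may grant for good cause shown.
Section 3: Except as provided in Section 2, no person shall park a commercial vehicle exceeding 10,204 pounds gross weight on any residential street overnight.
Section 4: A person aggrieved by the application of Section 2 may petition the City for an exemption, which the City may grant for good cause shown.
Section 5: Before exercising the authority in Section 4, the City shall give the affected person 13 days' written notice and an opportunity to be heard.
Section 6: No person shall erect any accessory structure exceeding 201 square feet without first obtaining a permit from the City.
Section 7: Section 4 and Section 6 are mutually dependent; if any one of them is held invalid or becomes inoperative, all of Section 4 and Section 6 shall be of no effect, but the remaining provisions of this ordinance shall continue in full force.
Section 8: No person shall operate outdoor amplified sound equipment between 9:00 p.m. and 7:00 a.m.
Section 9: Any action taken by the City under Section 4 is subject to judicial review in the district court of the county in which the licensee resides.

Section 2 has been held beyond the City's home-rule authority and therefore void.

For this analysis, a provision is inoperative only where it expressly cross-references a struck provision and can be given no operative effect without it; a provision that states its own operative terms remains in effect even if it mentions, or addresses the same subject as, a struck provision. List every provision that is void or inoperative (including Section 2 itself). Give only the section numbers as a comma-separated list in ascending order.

Section 2 is struck. Section 4 has no operative effect of its own apart from Section 2 and is therefore inoperative. Section 5 has no operative effect of its own apart from Section 4 and is therefore inoperative. Section 9 operates only by reference to Section 4, so it falls with Section 4. Although Section 3 refers to Section 2, its operative terms do not depend on Section 2, so it remains in effect. Although Section 1 refers to Section 5, its operative terms do not depend on Section 5, so it remains in effect. Section 7 declares Section 4 and Section 6 mutually dependent; since one of them has fallen, all of them are of no effect. That brings down Section 6 as well. The remainder continues in force under Section 7. Section 1, Section 3, Section 7, and Section 8 remain in effect.

2, 4, 5, 6, 9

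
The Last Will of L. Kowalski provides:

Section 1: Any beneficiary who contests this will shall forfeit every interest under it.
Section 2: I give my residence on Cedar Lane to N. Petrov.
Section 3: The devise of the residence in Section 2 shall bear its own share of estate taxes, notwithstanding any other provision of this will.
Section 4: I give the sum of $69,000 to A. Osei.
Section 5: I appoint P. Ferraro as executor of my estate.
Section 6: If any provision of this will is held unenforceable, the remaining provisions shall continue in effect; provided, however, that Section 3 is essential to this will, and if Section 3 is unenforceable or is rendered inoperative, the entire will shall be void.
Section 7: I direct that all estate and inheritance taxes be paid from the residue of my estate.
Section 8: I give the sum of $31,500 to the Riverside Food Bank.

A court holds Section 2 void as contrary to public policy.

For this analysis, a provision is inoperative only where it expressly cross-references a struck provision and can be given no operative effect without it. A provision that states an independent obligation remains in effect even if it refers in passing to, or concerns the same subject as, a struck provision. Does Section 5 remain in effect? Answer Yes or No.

No

Section 2 is struck. Section 3 has no operative effect of its own apart from Section 2 and is therefore inoperative. Section 6 makes Section 3 an essential term, and Section 3 has been rendered inoperative by the cascade; under Section 6, the entire will is therefore void. No provision of the will survives. Section 5 is among the inoperative provisions, so the answer is no.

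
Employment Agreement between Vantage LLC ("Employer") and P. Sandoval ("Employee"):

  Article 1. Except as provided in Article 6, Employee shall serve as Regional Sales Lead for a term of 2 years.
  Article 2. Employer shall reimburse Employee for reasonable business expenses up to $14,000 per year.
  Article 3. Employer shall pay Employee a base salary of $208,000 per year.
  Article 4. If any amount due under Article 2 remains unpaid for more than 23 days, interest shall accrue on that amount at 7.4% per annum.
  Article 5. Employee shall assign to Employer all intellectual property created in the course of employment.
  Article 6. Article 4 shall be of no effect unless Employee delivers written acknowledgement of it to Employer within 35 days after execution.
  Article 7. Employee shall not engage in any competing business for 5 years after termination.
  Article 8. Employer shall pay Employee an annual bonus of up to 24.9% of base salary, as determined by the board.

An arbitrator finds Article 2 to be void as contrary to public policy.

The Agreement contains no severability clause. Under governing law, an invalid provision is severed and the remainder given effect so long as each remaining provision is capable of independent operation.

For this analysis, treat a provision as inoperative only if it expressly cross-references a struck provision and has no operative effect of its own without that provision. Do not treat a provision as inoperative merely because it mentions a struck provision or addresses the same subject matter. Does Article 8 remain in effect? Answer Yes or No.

Article 2 is struck. Article 4 does nothing except set the default interest on the expense-reimbursement cap by reference to Article 2; with Article 2 gone it has no independent effect and is inoperative. Article 6 merely fixes the acknowledgement condition for Article 4; with Article 4 gone it has nothing to operate on and falls away. Article 1 mentions Article 6 but its own obligation stands independently of Article 6, so Article 1 is not affected. With no severability clause, the stated default rule severs what cannot stand and enforces each remaining provision that can operate on its own. The provisions still in force are Article 1, Article 3, Article 5, Article 7, and Article 8. Article 8 is among the surviving provisions, so the answer is yes.

Yes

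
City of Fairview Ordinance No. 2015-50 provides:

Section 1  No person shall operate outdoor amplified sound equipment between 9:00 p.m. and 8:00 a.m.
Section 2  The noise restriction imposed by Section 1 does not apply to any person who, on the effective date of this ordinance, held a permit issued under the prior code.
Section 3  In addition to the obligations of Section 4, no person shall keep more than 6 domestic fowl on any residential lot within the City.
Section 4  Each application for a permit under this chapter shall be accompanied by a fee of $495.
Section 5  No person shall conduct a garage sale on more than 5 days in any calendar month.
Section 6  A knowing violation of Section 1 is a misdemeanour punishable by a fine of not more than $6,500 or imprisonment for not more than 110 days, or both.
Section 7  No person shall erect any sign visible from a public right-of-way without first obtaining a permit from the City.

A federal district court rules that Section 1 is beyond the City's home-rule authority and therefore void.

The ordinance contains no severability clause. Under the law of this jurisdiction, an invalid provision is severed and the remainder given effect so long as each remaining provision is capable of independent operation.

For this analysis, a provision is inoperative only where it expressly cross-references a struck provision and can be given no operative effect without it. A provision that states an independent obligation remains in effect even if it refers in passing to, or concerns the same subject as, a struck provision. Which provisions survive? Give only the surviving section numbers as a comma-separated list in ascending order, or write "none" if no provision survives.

3, 4, 5, 7

Section 1 is struck. Section 2 operates only by reference to Section 1, so it falls with Section 1. The only function of Section 6 is the criminal penalty for violating Section 1, so it cannot stand once Section 1 is removed. Under the stated default rule, only provisions that cannot operate independently fall away; the rest are enforced. The provisions still in force are Section 3, Section 4, Section 5, and Section 7.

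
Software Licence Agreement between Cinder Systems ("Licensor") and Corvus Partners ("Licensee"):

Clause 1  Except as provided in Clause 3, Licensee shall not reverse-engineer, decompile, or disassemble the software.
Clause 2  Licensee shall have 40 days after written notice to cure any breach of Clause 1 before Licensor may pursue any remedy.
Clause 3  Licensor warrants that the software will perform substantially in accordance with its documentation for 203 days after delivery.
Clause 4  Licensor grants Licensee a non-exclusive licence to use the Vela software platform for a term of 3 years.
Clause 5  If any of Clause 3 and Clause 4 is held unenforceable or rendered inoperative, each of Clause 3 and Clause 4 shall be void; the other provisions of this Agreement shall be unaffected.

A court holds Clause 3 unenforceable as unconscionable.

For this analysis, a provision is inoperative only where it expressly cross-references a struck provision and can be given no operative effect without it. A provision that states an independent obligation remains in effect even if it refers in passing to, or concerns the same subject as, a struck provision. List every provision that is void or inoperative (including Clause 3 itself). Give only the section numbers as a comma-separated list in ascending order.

Clause 3 is struck. Although Clause 1 refers to Clause 3, its operative terms do not depend on Clause 3, so it remains in effect. Nothing else in the Agreement is defined by reference to Clause 3. Clause 5 declares Clause 3 and Clause 4 mutually dependent; since one of them has fallen, all of them are of no effect. That brings down Clause 4 as well. The remainder continues in force under Clause 5. That leaves Clause 1, Clause 2, and Clause 5 in effect.

3, 4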